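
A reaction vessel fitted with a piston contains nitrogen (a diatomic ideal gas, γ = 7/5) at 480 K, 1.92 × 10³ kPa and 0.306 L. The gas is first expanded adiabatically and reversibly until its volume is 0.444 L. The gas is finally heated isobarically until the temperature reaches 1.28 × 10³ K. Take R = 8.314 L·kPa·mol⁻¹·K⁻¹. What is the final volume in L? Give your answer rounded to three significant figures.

V₃ ≈ 1.37 L

Reversible adiabatic, γ = 7/5: T₂ = T₁·(V₁/V₂)^(γ−1) = 413.6 K; P₂ = P₁·(V₁/V₂)^γ = 1140 kPa.
Isobaric, so V/T is constant: P₃ = P₂; V₃ = V₂·(T₃/T₂) = 1.374 L.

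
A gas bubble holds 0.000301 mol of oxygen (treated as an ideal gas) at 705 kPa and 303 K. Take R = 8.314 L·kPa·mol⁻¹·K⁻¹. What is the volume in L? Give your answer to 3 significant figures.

V ≈ 0.00108 L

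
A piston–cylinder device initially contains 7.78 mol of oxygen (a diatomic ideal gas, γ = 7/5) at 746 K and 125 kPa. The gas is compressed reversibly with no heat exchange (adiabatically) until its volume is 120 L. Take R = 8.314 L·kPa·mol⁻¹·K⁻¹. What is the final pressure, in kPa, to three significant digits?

From PV = nRT: V₁ = nRT₁/P₁ = 386.0 L.
Reversible adiabatic, γ = 7/5: T₂ = T₁·(V₁/V₂)^(γ−1) = 1190 K; P₂ = P₁·(V₁/V₂)^γ = 641.7 kPa.

P₂ ≈ 642 kPa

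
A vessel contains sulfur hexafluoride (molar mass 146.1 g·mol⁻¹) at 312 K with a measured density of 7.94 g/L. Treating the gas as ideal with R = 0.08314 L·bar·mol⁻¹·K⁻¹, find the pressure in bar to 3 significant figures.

ρ = PM/(RT) ⇒ P = ρRT/M = (7.94 × 0.08314 × 312.0) / 146.1

P ≈ 1.41 bar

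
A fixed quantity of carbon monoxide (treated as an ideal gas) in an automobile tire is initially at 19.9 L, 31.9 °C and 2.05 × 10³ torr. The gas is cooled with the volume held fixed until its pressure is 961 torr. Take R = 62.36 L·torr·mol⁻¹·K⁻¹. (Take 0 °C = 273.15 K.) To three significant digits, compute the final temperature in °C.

Convert: T₁ = 305.0 K.
V constant ⇒ P ∝ T: V₂ = V₁; T₂ = T₁·(P₂/P₁) = 143.0 K.

T₂ ≈ -130 °C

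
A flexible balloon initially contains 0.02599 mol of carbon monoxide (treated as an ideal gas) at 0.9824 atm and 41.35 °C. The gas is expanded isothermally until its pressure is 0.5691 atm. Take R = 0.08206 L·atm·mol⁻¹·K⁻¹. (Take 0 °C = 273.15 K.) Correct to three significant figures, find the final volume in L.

V₂ ≈ 1.18 L

Convert: T₁ = 314.5 K.
From PV = nRT: V₁ = nRT₁/P₁ = 0.6828 L.
Isothermal, so P V is constant: T₂ = T₁; V₂ = V₁·(P₁/P₂) = 1.179 L.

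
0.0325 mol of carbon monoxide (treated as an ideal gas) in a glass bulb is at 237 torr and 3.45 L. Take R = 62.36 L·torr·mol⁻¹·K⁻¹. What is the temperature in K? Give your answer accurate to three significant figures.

PV = nRT ⇒ T = PV/(nR) = (237 × 3.45) / (0.0325 × 62.36)

T ≈ 403 K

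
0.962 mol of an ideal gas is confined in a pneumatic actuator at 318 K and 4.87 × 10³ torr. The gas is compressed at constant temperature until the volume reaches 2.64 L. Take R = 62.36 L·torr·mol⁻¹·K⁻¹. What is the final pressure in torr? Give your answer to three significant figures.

P₂ ≈ 7.23e+03 torr

From PV = nRT: V₁ = nRT₁/P₁ = 3.917 L.
T constant ⇒ Boyle's law P V = const: T₂ = T₁; P₂ = P₁·(V₁/V₂) = 7226 torr.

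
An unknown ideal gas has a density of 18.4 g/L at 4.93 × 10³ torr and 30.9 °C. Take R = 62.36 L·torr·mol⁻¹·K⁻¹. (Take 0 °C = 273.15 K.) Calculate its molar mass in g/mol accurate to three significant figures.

ρ = PM/(RT) ⇒ M = ρRT/P = (18.4 × 62.36 × 304.0) / 4.93e+03

M ≈ 70.8 g/mol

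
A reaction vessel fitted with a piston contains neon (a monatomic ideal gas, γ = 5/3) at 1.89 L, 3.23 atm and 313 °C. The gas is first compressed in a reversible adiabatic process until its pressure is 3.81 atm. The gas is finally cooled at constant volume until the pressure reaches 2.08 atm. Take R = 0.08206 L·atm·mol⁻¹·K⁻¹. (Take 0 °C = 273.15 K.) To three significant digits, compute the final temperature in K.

Convert: T₁ = 586.1 K.
Adiabatic (γ = 5/3), T V^(γ−1) and P V^γ constant: T₂ = T₁·(P₂/P₁)^((γ−1)/γ) = 626.2 K; V₂ = V₁·(P₁/P₂)^(1/γ) = 1.712 L.
V constant ⇒ P ∝ T: V₃ = V₂; T₃ = T₂·(P₃/P₂) = 341.9 K.

T₃ ≈ 342 K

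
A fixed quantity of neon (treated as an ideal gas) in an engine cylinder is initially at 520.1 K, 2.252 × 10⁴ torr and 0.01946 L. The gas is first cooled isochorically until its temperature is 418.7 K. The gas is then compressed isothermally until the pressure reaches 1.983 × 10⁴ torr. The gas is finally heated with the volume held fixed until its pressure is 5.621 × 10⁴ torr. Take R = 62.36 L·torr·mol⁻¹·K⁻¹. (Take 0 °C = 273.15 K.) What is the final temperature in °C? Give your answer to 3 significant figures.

Isochoric, so P/T is constant: V₂ = V₁; P₂ = P₁·(T₂/T₁) = 1.813e+04 torr.
Isothermal, so P V is constant: T₃ = T₂; V₃ = V₂·(P₂/P₃) = 0.01779 L.
Isochoric, so P/T is constant: V₄ = V₃; T₄ = T₃·(P₄/P₃) = 1187 K.

T₄ ≈ 914 °C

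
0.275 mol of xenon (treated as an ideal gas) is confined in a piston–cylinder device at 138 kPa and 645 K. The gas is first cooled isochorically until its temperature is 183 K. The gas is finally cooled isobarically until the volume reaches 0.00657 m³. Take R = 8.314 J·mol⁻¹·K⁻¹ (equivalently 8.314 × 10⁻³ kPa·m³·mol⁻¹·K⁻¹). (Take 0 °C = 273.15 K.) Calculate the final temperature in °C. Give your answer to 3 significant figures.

T₃ ≈ -161 °C

From PV = nRT: V₁ = nRT₁/P₁ = 0.01069 m³.
Isochoric, so P/T is constant: V₂ = V₁; P₂ = P₁·(T₂/T₁) = 39.15 kPa.
P constant ⇒ V ∝ T: P₃ = P₂; T₃ = T₂·(V₃/V₂) = 112.5 K.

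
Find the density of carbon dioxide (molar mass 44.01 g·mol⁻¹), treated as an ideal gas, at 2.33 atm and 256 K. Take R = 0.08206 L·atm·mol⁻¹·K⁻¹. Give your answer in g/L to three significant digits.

ρ ≈ 4.88 g/L

ρ = PM/(RT) = (2.33 × 44.01) / (0.08206 × 256.0)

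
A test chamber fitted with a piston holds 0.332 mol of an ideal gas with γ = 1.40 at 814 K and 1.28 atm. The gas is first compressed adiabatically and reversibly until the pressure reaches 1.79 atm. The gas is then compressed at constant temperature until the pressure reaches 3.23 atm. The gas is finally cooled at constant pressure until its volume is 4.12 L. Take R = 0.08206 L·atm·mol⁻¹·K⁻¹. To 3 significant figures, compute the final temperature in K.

From PV = nRT: V₁ = nRT₁/P₁ = 17.33 L.
Adiabatic (γ = 1.40), T V^(γ−1) and P V^γ constant: T₂ = T₁·(P₂/P₁)^((γ−1)/γ) = 895.9 K; V₂ = V₁·(P₁/P₂)^(1/γ) = 13.63 L.
T constant ⇒ Boyle's law P V = const: T₃ = T₂; V₃ = V₂·(P₂/P₃) = 7.556 L.
Isobaric, so V/T is constant: P₄ = P₃; T₄ = T₃·(V₄/V₃) = 488.5 K.

T₄ ≈ 488 K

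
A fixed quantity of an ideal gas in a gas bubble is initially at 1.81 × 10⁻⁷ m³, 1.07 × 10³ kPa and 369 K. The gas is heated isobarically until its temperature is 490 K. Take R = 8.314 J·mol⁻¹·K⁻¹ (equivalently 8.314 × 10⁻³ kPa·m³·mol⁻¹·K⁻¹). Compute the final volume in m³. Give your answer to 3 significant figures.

Isobaric, so V/T is constant: P₂ = P₁; V₂ = V₁·(T₂/T₁) = 2.404e-07 m³.

V₂ ≈ 2.40e-07 m³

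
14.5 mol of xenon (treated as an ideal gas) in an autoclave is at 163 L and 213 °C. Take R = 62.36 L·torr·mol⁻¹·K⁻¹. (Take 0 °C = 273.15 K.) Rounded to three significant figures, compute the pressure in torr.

Convert: T = 486.15 K.
PV = nRT ⇒ P = nRT/V = (14.5 × 62.36 × 486.15) / 163

P ≈ 2.70e+03 torr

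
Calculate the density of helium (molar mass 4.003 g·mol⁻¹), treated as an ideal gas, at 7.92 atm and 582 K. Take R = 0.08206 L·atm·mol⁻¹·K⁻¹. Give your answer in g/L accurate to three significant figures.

ρ = PM/(RT) = (7.92 × 4.003) / (0.08206 × 582.0)

ρ ≈ 0.664 g/L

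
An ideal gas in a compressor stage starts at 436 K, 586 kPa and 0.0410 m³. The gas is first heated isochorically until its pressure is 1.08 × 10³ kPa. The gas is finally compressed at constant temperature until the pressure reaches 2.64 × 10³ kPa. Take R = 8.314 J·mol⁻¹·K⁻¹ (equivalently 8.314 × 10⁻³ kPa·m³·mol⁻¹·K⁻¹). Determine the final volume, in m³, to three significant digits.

V₃ ≈ 0.0168 m³

Isochoric, so P/T is constant: V₂ = V₁; T₂ = T₁·(P₂/P₁) = 803.5 K.
T constant ⇒ Boyle's law P V = const: T₃ = T₂; V₃ = V₂·(P₂/P₃) = 0.01677 m³.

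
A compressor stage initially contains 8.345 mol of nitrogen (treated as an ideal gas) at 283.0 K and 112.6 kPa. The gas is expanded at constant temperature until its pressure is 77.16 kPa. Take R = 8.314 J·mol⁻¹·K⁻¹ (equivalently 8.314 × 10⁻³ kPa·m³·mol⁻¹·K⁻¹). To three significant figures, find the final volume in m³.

From PV = nRT: V₁ = nRT₁/P₁ = 0.1744 m³.
T constant ⇒ Boyle's law P V = const: T₂ = T₁; V₂ = V₁·(P₁/P₂) = 0.2545 m³.

V₂ ≈ 0.254 m³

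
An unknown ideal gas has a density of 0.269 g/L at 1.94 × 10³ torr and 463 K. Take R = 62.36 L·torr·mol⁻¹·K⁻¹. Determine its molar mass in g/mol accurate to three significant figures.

M ≈ 4.00 g/mol

ρ = PM/(RT) ⇒ M = ρRT/P = (0.269 × 62.36 × 463.0) / 1.94e+03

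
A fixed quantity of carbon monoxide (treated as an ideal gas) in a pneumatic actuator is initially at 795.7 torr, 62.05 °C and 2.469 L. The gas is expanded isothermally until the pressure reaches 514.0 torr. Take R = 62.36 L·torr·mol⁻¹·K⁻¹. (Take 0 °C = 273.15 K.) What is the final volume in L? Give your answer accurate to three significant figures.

V₂ ≈ 3.82 L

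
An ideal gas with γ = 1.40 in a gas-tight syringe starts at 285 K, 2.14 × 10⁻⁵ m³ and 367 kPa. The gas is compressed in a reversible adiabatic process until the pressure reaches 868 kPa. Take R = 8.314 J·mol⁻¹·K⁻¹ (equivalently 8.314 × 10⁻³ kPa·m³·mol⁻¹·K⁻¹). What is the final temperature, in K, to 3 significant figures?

Reversible adiabatic, γ = 1.40: T₂ = T₁·(P₂/P₁)^((γ−1)/γ) = 364.5 K; V₂ = V₁·(P₁/P₂)^(1/γ) = 1.157e-05 m³.

T₂ ≈ 364 K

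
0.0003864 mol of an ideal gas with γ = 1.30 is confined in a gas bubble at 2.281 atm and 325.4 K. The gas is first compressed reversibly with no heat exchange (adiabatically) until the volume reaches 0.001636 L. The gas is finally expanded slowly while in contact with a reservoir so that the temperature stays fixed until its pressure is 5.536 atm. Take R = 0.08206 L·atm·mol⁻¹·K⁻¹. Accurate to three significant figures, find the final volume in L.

V₃ ≈ 0.00253 L

From PV = nRT: V₁ = nRT₁/P₁ = 0.004523 L.
Reversible adiabatic, γ = 1.30: T₂ = T₁·(V₁/V₂)^(γ−1) = 441.5 K; P₂ = P₁·(V₁/V₂)^γ = 8.557 atm.
Isothermal, so P V is constant: T₃ = T₂; V₃ = V₂·(P₂/P₃) = 0.002529 L.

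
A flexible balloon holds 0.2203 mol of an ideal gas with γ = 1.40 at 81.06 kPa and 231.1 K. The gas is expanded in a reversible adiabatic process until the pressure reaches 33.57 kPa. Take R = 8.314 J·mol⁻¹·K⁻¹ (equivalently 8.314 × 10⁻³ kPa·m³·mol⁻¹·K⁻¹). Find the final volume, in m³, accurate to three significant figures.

V₂ ≈ 0.00980 m³

From PV = nRT: V₁ = nRT₁/P₁ = 0.005222 m³.
Adiabatic (γ = 1.40), T V^(γ−1) and P V^γ constant: T₂ = T₁·(P₂/P₁)^((γ−1)/γ) = 179.6 K; V₂ = V₁·(P₁/P₂)^(1/γ) = 0.009801 m³.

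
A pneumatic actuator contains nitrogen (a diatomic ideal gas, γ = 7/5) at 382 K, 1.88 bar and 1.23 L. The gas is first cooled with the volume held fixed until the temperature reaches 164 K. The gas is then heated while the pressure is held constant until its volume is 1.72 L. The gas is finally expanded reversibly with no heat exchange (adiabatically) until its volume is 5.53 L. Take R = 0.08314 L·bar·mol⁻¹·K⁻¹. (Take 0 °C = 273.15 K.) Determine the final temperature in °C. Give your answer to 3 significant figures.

T₄ ≈ -129 °C

V constant ⇒ P ∝ T: V₂ = V₁; P₂ = P₁·(T₂/T₁) = 0.8071 bar.
P constant ⇒ V ∝ T: P₃ = P₂; T₃ = T₂·(V₃/V₂) = 229.3 K.
Adiabatic (γ = 7/5), T V^(γ−1) and P V^γ constant: T₄ = T₃·(V₃/V₄)^(γ−1) = 143.7 K; P₄ = P₃·(V₃/V₄)^γ = 0.1573 bar.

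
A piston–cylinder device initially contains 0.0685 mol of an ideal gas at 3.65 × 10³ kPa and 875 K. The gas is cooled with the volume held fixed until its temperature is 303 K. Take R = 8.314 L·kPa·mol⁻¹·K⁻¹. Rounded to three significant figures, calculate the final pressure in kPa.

From PV = nRT: V₁ = nRT₁/P₁ = 0.1365 L.
Isochoric, so P/T is constant: V₂ = V₁; P₂ = P₁·(T₂/T₁) = 1264 kPa.

P₂ ≈ 1.26e+03 kPa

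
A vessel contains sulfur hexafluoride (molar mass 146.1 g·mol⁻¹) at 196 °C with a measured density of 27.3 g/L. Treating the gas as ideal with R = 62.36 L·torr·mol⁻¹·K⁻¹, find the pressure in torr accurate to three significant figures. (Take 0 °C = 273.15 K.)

P ≈ 5.47e+03 torr

ρ = PM/(RT) ⇒ P = ρRT/M = (27.3 × 62.36 × 469.1) / 146.1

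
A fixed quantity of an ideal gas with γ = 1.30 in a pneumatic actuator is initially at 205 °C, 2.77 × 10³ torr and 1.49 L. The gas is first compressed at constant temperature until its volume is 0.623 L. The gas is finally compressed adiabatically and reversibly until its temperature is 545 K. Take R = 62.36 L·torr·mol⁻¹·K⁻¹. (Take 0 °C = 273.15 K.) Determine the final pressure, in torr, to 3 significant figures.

Convert: T₁ = 478.1 K.
T constant ⇒ Boyle's law P V = const: T₂ = T₁; P₂ = P₁·(V₁/V₂) = 6625 torr.
Reversible adiabatic, γ = 1.30: P₃ = P₂·(T₃/T₂)^(γ/(γ−1)) = 1.168e+04 torr; V₃ = V₂·(T₂/T₃)^(1/(γ−1)) = 0.4028 L.

P₃ ≈ 1.17e+04 torr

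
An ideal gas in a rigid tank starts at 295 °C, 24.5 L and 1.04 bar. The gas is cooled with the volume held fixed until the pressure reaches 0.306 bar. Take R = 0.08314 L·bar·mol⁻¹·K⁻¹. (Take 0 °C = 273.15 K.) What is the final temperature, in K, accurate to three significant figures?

Convert: T₁ = 568.1 K.
V constant ⇒ P ∝ T: V₂ = V₁; T₂ = T₁·(P₂/P₁) = 167.2 K.

T₂ ≈ 167 K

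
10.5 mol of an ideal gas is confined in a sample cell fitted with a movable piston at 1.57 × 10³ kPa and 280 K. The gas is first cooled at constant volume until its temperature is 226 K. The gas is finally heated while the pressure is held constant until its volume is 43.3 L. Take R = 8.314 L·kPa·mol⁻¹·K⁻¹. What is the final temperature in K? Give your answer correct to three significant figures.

From PV = nRT: V₁ = nRT₁/P₁ = 15.57 L.
V constant ⇒ P ∝ T: V₂ = V₁; P₂ = P₁·(T₂/T₁) = 1267 kPa.
P constant ⇒ V ∝ T: P₃ = P₂; T₃ = T₂·(V₃/V₂) = 628.5 K.

T₃ ≈ 629 K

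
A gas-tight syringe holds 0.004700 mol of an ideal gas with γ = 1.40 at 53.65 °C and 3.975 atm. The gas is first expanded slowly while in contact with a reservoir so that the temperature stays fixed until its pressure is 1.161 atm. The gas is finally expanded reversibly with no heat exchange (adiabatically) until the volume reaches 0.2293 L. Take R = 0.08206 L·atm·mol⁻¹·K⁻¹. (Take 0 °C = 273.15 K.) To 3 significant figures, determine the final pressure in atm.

P₃ ≈ 0.408 atm

Convert: T₁ = 326.8 K.
From PV = nRT: V₁ = nRT₁/P₁ = 0.03171 L.
Isothermal, so P V is constant: T₂ = T₁; V₂ = V₁·(P₁/P₂) = 0.1086 L.
Adiabatic (γ = 1.40), T V^(γ−1) and P V^γ constant: T₃ = T₂·(V₂/V₃)^(γ−1) = 242.3 K; P₃ = P₂·(V₂/V₃)^γ = 0.4076 atm.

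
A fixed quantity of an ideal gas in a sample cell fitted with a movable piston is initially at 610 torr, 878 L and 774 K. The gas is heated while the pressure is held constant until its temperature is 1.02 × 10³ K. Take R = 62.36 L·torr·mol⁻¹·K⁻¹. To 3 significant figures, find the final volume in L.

P constant ⇒ V ∝ T: P₂ = P₁; V₂ = V₁·(T₂/T₁) = 1157 L.

V₂ ≈ 1.16e+03 L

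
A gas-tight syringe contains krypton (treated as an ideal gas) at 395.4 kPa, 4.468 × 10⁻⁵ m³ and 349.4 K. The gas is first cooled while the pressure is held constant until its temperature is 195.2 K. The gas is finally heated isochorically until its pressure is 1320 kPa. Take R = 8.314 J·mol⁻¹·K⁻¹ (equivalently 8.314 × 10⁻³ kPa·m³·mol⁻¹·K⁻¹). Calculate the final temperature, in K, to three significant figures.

Isobaric, so V/T is constant: P₂ = P₁; V₂ = V₁·(T₂/T₁) = 2.496e-05 m³.
Isochoric, so P/T is constant: V₃ = V₂; T₃ = T₂·(P₃/P₂) = 651.7 K.

T₃ ≈ 652 K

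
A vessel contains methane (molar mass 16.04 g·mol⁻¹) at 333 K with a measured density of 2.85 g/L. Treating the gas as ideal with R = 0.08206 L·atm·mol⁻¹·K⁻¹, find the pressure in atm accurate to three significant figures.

P ≈ 4.86 atm

ρ = PM/(RT) ⇒ P = ρRT/M = (2.85 × 0.08206 × 333.0) / 16.04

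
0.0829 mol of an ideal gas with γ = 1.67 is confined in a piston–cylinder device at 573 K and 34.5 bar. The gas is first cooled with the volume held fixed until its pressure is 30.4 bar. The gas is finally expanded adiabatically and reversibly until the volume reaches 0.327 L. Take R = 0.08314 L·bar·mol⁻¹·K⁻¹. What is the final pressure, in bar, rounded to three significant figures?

From PV = nRT: V₁ = nRT₁/P₁ = 0.1145 L.
V constant ⇒ P ∝ T: V₂ = V₁; T₂ = T₁·(P₂/P₁) = 504.9 K.
Reversible adiabatic, γ = 1.67: T₃ = T₂·(V₂/V₃)^(γ−1) = 249.9 K; P₃ = P₂·(V₂/V₃)^γ = 5.268 bar.

P₃ ≈ 5.27 bar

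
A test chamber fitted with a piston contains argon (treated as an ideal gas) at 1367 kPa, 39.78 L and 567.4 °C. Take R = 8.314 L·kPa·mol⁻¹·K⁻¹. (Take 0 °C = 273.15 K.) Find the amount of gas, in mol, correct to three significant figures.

n ≈ 7.78 mol

Convert: T = 840.55 K.
PV = nRT ⇒ n = PV/(RT) = (1367 × 39.78) / (8.314 × 840.55)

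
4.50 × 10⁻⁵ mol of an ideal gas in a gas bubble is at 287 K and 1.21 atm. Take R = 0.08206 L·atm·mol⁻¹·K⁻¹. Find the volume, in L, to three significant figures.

PV = nRT ⇒ V = nRT/P = (4.50e-05 × 0.08206 × 287) / 1.21

V ≈ 0.000876 L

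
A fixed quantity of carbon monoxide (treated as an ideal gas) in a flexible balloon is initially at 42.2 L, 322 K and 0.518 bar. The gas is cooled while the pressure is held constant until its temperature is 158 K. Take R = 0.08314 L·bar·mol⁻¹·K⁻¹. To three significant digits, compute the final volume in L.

V₂ ≈ 20.7 L

Isobaric, so V/T is constant: P₂ = P₁; V₂ = V₁·(T₂/T₁) = 20.71 L.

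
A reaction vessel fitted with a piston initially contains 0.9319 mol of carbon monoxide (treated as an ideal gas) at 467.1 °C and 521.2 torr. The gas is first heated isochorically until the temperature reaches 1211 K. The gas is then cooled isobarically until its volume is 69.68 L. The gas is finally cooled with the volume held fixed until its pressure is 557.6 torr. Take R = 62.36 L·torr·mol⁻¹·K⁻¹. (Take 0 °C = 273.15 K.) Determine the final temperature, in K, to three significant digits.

Convert: T₁ = 740.2 K.
From PV = nRT: V₁ = nRT₁/P₁ = 82.54 L.
V constant ⇒ P ∝ T: V₂ = V₁; P₂ = P₁·(T₂/T₁) = 852.6 torr.
Isobaric, so V/T is constant: P₃ = P₂; T₃ = T₂·(V₃/V₂) = 1022 K.
Isochoric, so P/T is constant: V₄ = V₃; T₄ = T₃·(P₄/P₃) = 668.6 K.

T₄ ≈ 669 K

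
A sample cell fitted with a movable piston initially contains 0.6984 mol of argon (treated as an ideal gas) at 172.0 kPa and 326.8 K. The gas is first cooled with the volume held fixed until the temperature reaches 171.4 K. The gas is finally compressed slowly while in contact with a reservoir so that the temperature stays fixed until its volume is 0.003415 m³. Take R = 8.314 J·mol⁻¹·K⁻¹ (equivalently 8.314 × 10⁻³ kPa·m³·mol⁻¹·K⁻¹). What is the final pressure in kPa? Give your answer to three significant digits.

From PV = nRT: V₁ = nRT₁/P₁ = 0.01103 m³.
V constant ⇒ P ∝ T: V₂ = V₁; P₂ = P₁·(T₂/T₁) = 90.21 kPa.
T constant ⇒ Boyle's law P V = const: T₃ = T₂; P₃ = P₂·(V₂/V₃) = 291.4 kPa.

P₃ ≈ 291 kPa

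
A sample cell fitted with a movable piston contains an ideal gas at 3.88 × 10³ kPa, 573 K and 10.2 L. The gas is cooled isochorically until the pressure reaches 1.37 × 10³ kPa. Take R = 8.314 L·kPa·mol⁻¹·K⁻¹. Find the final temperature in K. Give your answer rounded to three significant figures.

V constant ⇒ P ∝ T: V₂ = V₁; T₂ = T₁·(P₂/P₁) = 202.3 K.

T₂ ≈ 202 K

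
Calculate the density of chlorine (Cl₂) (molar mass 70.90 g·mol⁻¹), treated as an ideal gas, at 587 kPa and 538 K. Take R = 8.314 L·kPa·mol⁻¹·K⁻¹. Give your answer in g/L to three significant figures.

ρ = PM/(RT) = (587 × 70.90) / (8.314 × 538.0)

ρ ≈ 9.30 g/L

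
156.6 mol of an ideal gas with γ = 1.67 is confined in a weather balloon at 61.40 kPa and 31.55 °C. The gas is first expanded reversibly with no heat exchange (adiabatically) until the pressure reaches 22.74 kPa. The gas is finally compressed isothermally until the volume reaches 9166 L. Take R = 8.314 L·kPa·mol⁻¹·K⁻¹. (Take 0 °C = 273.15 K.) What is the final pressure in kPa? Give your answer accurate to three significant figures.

P₃ ≈ 29.1 kPa

Convert: T₁ = 304.7 K.
From PV = nRT: V₁ = nRT₁/P₁ = 6461 L.
Reversible adiabatic, γ = 1.67: T₂ = T₁·(P₂/P₁)^((γ−1)/γ) = 204.6 K; V₂ = V₁·(P₁/P₂)^(1/γ) = 1.171e+04 L.
T constant ⇒ Boyle's law P V = const: T₃ = T₂; P₃ = P₂·(V₂/V₃) = 29.06 kPa.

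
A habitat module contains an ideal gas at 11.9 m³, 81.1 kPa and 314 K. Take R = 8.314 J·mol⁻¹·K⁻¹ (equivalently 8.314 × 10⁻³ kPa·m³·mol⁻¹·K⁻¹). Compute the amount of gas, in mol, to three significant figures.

PV = nRT ⇒ n = PV/(RT) = (81.1 × 11.9) / (8.314 × 10⁻³ × 314)

n ≈ 370 mol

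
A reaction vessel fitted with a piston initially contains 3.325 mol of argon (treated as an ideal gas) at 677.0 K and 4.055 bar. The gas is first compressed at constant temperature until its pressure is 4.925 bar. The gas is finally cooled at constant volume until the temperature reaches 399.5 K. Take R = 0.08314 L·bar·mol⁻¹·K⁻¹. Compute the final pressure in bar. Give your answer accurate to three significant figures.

From PV = nRT: V₁ = nRT₁/P₁ = 46.15 L.
T constant ⇒ Boyle's law P V = const: T₂ = T₁; V₂ = V₁·(P₁/P₂) = 38.00 L.
V constant ⇒ P ∝ T: V₃ = V₂; P₃ = P₂·(T₃/T₂) = 2.906 bar.

P₃ ≈ 2.91 bar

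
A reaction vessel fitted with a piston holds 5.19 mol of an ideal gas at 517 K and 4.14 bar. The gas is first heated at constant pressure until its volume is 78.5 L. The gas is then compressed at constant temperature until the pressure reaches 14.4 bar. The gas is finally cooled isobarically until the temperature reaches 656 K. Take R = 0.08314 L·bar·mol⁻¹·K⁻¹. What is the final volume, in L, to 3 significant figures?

From PV = nRT: V₁ = nRT₁/P₁ = 53.88 L.
Isobaric, so V/T is constant: P₂ = P₁; T₂ = T₁·(V₂/V₁) = 753.2 K.
Isothermal, so P V is constant: T₃ = T₂; V₃ = V₂·(P₂/P₃) = 22.57 L.
P constant ⇒ V ∝ T: P₄ = P₃; V₄ = V₃·(T₄/T₃) = 19.66 L.

V₄ ≈ 19.7 L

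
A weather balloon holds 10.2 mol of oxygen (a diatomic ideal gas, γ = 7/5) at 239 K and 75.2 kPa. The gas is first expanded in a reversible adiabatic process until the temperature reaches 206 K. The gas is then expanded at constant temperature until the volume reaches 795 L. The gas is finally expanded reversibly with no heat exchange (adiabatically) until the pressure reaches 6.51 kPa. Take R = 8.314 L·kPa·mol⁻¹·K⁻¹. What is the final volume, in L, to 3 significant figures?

V₄ ≈ 1.90e+03 L

From PV = nRT: V₁ = nRT₁/P₁ = 269.5 L.
Adiabatic (γ = 7/5), T V^(γ−1) and P V^γ constant: P₂ = P₁·(T₂/T₁)^(γ/(γ−1)) = 44.71 kPa; V₂ = V₁·(T₁/T₂)^(1/(γ−1)) = 390.8 L.
T constant ⇒ Boyle's law P V = const: T₃ = T₂; P₃ = P₂·(V₂/V₃) = 21.97 kPa.
Adiabatic (γ = 7/5), T V^(γ−1) and P V^γ constant: T₄ = T₃·(P₄/P₃)^((γ−1)/γ) = 145.5 K; V₄ = V₃·(P₃/P₄)^(1/γ) = 1896 L.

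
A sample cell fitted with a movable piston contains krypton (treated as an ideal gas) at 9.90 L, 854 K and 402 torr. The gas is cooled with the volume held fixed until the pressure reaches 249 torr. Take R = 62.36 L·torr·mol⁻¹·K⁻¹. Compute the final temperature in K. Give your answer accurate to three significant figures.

V constant ⇒ P ∝ T: V₂ = V₁; T₂ = T₁·(P₂/P₁) = 529.0 K.

T₂ ≈ 529 K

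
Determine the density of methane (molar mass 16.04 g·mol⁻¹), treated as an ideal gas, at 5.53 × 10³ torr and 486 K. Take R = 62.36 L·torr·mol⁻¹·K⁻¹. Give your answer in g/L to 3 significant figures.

ρ = PM/(RT) = (5.53e+03 × 16.04) / (62.36 × 486.0)

ρ ≈ 2.93 g/L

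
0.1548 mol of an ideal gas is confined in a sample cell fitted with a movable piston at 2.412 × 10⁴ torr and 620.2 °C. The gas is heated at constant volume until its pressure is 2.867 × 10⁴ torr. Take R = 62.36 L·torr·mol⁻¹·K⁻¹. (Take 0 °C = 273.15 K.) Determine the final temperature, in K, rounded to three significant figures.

T₂ ≈ 1.06e+03 K

Convert: T₁ = 893.4 K.
From PV = nRT: V₁ = nRT₁/P₁ = 0.3575 L.
Isochoric, so P/T is constant: V₂ = V₁; T₂ = T₁·(P₂/P₁) = 1062 K.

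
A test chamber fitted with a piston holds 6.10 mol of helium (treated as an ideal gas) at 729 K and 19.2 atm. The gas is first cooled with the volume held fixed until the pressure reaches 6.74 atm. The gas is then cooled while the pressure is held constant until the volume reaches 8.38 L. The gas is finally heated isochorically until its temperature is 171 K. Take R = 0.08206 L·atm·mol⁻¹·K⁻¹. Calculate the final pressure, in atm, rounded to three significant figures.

P₄ ≈ 10.2 atm

From PV = nRT: V₁ = nRT₁/P₁ = 19.01 L.
V constant ⇒ P ∝ T: V₂ = V₁; T₂ = T₁·(P₂/P₁) = 255.9 K.
Isobaric, so V/T is constant: P₃ = P₂; T₃ = T₂·(V₃/V₂) = 112.8 K.
Isochoric, so P/T is constant: V₄ = V₃; P₄ = P₃·(T₄/T₃) = 10.21 atm.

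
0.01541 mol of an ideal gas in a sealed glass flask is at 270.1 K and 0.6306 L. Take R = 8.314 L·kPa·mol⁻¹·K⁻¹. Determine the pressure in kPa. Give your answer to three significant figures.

PV = nRT ⇒ P = nRT/V = (0.01541 × 8.314 × 270.1) / 0.6306

P ≈ 54.9 kPa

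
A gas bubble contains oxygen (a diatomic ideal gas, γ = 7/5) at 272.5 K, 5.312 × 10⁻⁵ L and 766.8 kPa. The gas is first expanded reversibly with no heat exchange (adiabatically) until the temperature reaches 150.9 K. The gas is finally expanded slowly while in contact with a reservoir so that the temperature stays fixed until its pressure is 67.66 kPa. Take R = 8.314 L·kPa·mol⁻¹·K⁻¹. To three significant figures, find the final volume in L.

V₃ ≈ 0.000333 L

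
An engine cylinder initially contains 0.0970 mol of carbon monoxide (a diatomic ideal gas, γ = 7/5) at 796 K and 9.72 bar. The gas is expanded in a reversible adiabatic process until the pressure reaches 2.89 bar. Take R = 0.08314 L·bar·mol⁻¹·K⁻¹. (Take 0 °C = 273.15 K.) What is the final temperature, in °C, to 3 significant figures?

T₂ ≈ 290 °C

From PV = nRT: V₁ = nRT₁/P₁ = 0.6604 L.
Reversible adiabatic, γ = 7/5: T₂ = T₁·(P₂/P₁)^((γ−1)/γ) = 562.9 K; V₂ = V₁·(P₁/P₂)^(1/γ) = 1.571 L.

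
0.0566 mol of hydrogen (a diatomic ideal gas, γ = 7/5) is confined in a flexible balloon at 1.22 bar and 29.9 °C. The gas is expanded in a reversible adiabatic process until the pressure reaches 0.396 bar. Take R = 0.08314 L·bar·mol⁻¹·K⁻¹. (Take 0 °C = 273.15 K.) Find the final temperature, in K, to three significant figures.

Convert: T₁ = 303.0 K.
From PV = nRT: V₁ = nRT₁/P₁ = 1.169 L.
Reversible adiabatic, γ = 7/5: T₂ = T₁·(P₂/P₁)^((γ−1)/γ) = 219.7 K; V₂ = V₁·(P₁/P₂)^(1/γ) = 2.611 L.

T₂ ≈ 220 K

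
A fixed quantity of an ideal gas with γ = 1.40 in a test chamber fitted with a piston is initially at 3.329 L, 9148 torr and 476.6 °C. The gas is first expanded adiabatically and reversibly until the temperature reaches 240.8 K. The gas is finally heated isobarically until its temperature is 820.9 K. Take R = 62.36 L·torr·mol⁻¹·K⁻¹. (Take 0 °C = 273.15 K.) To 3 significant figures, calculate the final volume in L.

V₃ ≈ 194 L

Convert: T₁ = 749.8 K.
Adiabatic (γ = 1.40), T V^(γ−1) and P V^γ constant: P₂ = P₁·(T₂/T₁)^(γ/(γ−1)) = 171.8 torr; V₂ = V₁·(T₁/T₂)^(1/(γ−1)) = 56.95 L.
P constant ⇒ V ∝ T: P₃ = P₂; V₃ = V₂·(T₃/T₂) = 194.1 L.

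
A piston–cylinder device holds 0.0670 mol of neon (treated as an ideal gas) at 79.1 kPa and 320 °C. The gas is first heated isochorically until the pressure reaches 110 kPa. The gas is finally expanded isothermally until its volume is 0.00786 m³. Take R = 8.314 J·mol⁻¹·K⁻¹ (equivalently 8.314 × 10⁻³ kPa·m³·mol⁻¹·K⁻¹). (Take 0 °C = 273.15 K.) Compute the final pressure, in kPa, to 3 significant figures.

P₃ ≈ 58.5 kPa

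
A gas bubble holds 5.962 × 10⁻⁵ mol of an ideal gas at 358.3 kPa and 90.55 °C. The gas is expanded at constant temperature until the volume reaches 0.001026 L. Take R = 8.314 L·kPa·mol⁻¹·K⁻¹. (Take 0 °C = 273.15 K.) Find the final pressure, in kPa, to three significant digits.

Convert: T₁ = 363.7 K.
From PV = nRT: V₁ = nRT₁/P₁ = 0.0005032 L.
T constant ⇒ Boyle's law P V = const: T₂ = T₁; P₂ = P₁·(V₁/V₂) = 175.7 kPa.

P₂ ≈ 176 kPa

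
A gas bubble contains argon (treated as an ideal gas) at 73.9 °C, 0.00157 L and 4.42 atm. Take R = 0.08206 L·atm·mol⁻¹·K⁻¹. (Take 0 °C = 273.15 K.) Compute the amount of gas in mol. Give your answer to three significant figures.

n ≈ 0.000244 mol

Convert: T = 347.05 K.
PV = nRT ⇒ n = PV/(RT) = (4.42 × 0.00157) / (0.08206 × 347.05)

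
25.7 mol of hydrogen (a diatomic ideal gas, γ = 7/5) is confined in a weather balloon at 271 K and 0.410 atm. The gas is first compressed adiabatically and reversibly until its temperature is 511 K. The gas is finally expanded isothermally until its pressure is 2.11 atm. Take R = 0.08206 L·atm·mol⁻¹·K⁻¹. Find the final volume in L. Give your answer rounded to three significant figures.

V₃ ≈ 511 L

From PV = nRT: V₁ = nRT₁/P₁ = 1394 L.
Reversible adiabatic, γ = 7/5: P₂ = P₁·(T₂/T₁)^(γ/(γ−1)) = 3.775 atm; V₂ = V₁·(T₁/T₂)^(1/(γ−1)) = 285.5 L.
T constant ⇒ Boyle's law P V = const: T₃ = T₂; V₃ = V₂·(P₂/P₃) = 510.7 L.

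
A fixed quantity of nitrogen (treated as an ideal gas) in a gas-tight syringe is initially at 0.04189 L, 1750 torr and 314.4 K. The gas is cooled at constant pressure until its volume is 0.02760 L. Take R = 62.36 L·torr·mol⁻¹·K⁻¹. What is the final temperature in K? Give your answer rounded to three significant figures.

T₂ ≈ 207 K

Isobaric, so V/T is constant: P₂ = P₁; T₂ = T₁·(V₂/V₁) = 207.1 K.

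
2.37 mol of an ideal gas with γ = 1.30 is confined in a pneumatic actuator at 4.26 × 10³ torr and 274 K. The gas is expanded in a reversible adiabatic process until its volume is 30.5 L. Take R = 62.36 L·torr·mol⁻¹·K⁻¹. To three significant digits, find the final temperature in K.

From PV = nRT: V₁ = nRT₁/P₁ = 9.506 L.
Adiabatic (γ = 1.30), T V^(γ−1) and P V^γ constant: T₂ = T₁·(V₁/V₂)^(γ−1) = 193.1 K; P₂ = P₁·(V₁/V₂)^γ = 935.9 torr.

T₂ ≈ 193 K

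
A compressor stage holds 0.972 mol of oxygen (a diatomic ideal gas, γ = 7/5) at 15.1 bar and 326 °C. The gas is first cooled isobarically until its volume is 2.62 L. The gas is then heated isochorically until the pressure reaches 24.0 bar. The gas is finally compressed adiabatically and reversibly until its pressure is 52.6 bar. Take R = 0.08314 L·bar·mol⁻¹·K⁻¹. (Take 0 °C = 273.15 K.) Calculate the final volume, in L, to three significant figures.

Convert: T₁ = 599.1 K.
From PV = nRT: V₁ = nRT₁/P₁ = 3.207 L.
P constant ⇒ V ∝ T: P₂ = P₁; T₂ = T₁·(V₂/V₁) = 489.6 K.
V constant ⇒ P ∝ T: V₃ = V₂; T₃ = T₂·(P₃/P₂) = 778.1 K.
Reversible adiabatic, γ = 7/5: T₄ = T₃·(P₄/P₃)^((γ−1)/γ) = 973.6 K; V₄ = V₃·(P₃/P₄)^(1/γ) = 1.496 L.

V₄ ≈ 1.50 L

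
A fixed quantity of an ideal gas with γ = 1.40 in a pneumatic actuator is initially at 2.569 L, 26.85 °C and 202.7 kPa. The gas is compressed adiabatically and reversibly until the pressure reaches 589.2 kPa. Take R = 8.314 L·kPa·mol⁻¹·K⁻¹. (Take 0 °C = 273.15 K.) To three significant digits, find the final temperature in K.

T₂ ≈ 407 K

Convert: T₁ = 300.0 K.
Adiabatic (γ = 1.40), T V^(γ−1) and P V^γ constant: T₂ = T₁·(P₂/P₁)^((γ−1)/γ) = 406.9 K; V₂ = V₁·(P₁/P₂)^(1/γ) = 1.199 L.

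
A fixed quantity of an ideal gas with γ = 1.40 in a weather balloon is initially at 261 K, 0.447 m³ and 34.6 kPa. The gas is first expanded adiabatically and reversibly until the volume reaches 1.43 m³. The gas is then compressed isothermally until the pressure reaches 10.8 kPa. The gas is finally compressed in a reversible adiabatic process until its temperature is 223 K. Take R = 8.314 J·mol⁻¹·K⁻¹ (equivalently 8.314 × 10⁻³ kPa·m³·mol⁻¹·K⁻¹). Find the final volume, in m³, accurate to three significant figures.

Reversible adiabatic, γ = 1.40: T₂ = T₁·(V₁/V₂)^(γ−1) = 163.9 K; P₂ = P₁·(V₁/V₂)^γ = 6.793 kPa.
Isothermal, so P V is constant: T₃ = T₂; V₃ = V₂·(P₂/P₃) = 0.8994 m³.
Reversible adiabatic, γ = 1.40: P₄ = P₃·(T₄/T₃)^(γ/(γ−1)) = 31.72 kPa; V₄ = V₃·(T₃/T₄)^(1/(γ−1)) = 0.4166 m³.

V₄ ≈ 0.417 m³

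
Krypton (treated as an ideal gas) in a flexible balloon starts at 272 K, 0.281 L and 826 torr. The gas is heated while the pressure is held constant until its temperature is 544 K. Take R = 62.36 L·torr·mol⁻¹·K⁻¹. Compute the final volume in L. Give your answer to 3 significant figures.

Isobaric, so V/T is constant: P₂ = P₁; V₂ = V₁·(T₂/T₁) = 0.5620 L.

V₂ ≈ 0.562 L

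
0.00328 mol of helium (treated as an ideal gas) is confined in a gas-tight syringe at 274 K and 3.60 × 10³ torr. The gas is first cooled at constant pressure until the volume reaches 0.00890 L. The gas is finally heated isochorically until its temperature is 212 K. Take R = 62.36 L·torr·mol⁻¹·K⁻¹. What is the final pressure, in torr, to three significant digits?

From PV = nRT: V₁ = nRT₁/P₁ = 0.01557 L.
Isobaric, so V/T is constant: P₂ = P₁; T₂ = T₁·(V₂/V₁) = 156.6 K.
V constant ⇒ P ∝ T: V₃ = V₂; P₃ = P₂·(T₃/T₂) = 4872 torr.

P₃ ≈ 4.87e+03 torr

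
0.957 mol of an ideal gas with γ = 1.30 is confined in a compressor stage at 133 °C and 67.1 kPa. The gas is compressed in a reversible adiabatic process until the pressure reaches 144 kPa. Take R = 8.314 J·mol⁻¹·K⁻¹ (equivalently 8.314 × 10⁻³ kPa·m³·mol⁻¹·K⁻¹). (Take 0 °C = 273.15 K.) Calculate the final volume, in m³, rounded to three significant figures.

Convert: T₁ = 406.1 K.
From PV = nRT: V₁ = nRT₁/P₁ = 0.04816 m³.
Reversible adiabatic, γ = 1.30: T₂ = T₁·(P₂/P₁)^((γ−1)/γ) = 484.4 K; V₂ = V₁·(P₁/P₂)^(1/γ) = 0.02677 m³.

V₂ ≈ 0.0268 m³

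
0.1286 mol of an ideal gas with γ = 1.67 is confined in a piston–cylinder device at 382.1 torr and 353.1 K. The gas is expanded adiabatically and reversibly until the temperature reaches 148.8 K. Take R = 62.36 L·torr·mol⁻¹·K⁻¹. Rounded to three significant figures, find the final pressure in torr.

From PV = nRT: V₁ = nRT₁/P₁ = 7.411 L.
Adiabatic (γ = 1.67), T V^(γ−1) and P V^γ constant: P₂ = P₁·(T₂/T₁)^(γ/(γ−1)) = 44.33 torr; V₂ = V₁·(T₁/T₂)^(1/(γ−1)) = 26.92 L.

P₂ ≈ 44.3 torr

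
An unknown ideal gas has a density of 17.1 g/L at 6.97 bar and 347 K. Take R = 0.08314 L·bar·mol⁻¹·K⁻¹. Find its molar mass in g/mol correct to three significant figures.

M ≈ 70.8 g/mol

ρ = PM/(RT) ⇒ M = ρRT/P = (17.1 × 0.08314 × 347.0) / 6.97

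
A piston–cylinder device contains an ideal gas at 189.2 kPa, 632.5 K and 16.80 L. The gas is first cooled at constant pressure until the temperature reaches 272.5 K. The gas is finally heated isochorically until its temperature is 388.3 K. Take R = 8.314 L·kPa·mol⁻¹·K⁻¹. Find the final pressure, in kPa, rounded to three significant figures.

P₃ ≈ 270 kPa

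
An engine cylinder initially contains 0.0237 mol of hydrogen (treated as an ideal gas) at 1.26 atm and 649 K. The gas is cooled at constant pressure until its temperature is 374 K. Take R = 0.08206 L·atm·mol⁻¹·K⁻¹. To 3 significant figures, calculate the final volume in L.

V₂ ≈ 0.577 L

From PV = nRT: V₁ = nRT₁/P₁ = 1.002 L.
Isobaric, so V/T is constant: P₂ = P₁; V₂ = V₁·(T₂/T₁) = 0.5773 L.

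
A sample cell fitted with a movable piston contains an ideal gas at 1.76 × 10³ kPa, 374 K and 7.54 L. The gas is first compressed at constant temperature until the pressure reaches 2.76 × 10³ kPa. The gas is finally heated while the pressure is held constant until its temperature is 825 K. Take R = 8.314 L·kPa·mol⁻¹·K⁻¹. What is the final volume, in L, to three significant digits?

V₃ ≈ 10.6 L

T constant ⇒ Boyle's law P V = const: T₂ = T₁; V₂ = V₁·(P₁/P₂) = 4.808 L.
Isobaric, so V/T is constant: P₃ = P₂; V₃ = V₂·(T₃/T₂) = 10.61 L.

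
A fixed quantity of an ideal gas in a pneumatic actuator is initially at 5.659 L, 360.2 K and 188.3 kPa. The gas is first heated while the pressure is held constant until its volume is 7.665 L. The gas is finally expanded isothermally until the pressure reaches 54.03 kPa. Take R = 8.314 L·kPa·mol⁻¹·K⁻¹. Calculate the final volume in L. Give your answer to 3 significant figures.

P constant ⇒ V ∝ T: P₂ = P₁; T₂ = T₁·(V₂/V₁) = 487.9 K.
T constant ⇒ Boyle's law P V = const: T₃ = T₂; V₃ = V₂·(P₂/P₃) = 26.71 L.

V₃ ≈ 26.7 L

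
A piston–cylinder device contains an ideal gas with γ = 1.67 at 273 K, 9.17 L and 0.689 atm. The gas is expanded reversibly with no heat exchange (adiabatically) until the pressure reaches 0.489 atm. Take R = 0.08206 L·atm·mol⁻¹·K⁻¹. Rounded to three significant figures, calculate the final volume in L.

Reversible adiabatic, γ = 1.67: T₂ = T₁·(P₂/P₁)^((γ−1)/γ) = 237.9 K; V₂ = V₁·(P₁/P₂)^(1/γ) = 11.26 L.

V₂ ≈ 11.3 L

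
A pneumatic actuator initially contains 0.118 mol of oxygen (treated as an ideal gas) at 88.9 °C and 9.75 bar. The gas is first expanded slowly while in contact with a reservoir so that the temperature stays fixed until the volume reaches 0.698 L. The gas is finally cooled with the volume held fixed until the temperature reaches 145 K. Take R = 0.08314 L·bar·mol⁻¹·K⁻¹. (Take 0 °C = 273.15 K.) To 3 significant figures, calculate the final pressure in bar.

Convert: T₁ = 362.0 K.
From PV = nRT: V₁ = nRT₁/P₁ = 0.3643 L.
T constant ⇒ Boyle's law P V = const: T₂ = T₁; P₂ = P₁·(V₁/V₂) = 5.089 bar.
V constant ⇒ P ∝ T: V₃ = V₂; P₃ = P₂·(T₃/T₂) = 2.038 bar.

P₃ ≈ 2.04 bar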